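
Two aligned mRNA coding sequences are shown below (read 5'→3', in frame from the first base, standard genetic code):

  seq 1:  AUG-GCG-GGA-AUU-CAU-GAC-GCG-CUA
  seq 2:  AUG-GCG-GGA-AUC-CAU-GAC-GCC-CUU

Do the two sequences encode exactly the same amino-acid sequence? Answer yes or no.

Codon 1: AUG Met / AUG Met — identical.
Codon 2: GCG Ala / GCG Ala — identical.
Codon 3: GGA Gly / GGA Gly — identical.
Codon 4: AUU Ile / AUC Ile — synonymous.
Codon 5: CAU His / CAU His — identical.
Codon 6: GAC Asp / GAC Asp — identical.
Codon 7: GCG Ala / GCC Ala — synonymous.
Codon 8: CUA Leu / CUU Leu — synonymous.
Nonsynonymous differences: 0 → same protein.

yes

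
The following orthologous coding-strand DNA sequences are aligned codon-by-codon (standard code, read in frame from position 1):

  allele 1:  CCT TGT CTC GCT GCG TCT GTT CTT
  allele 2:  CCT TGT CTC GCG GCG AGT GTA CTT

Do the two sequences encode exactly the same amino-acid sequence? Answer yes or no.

Codon 1: CCT Pro / CCT Pro — identical.
Codon 2: TGT Cys / TGT Cys — identical.
Codon 3: CTC Leu / CTC Leu — identical.
Codon 4: GCT Ala / GCG Ala — synonymous.
Codon 5: GCG Ala / GCG Ala — identical.
Codon 6: TCT Ser / AGT Ser — synonymous.
Codon 7: GTT Val / GTA Val — synonymous.
Codon 8: CTT Leu / CTT Leu — identical.
Nonsynonymous differences: 0 → same protein.

yes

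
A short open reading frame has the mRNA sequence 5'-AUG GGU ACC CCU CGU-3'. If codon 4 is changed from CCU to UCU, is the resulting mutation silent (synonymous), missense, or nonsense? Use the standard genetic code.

missense

Position 10 falls in codon 4: CCU → Pro.
After the substitution the codon is UCU → Ser.
Pro ≠ Ser, so this is a missense mutation.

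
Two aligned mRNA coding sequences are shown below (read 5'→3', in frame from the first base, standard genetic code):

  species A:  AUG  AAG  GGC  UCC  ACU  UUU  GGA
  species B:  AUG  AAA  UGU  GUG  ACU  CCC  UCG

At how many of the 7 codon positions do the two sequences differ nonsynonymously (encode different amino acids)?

4

Codon 1: AUG Met / AUG Met — identical.
Codon 2: AAG Lys / AAA Lys — synonymous.
Codon 3: GGC Gly / UGU Cys — nonsynonymous.
Codon 4: UCC Ser / GUG Val — nonsynonymous.
Codon 5: ACU Thr / ACU Thr — identical.
Codon 6: UUU Phe / CCC Pro — nonsynonymous.
Codon 7: GGA Gly / UCG Ser — nonsynonymous.
Nonsynonymous differences: 4.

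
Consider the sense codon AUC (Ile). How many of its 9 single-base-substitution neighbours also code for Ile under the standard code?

2

Position 1: none → 0 synonymous.
Position 2: none → 0 synonymous.
Position 3: AUU, AUA → 2 synonymous.
Total: 0 + 0 + 2 = 2.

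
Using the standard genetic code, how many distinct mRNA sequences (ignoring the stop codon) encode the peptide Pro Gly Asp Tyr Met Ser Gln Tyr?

1536

Pro: 4 codons.
Gly: 4 codons.
Asp: 2 codons.
Tyr: 2 codons.
Met: 1 codon.
Ser: 6 codons.
Gln: 2 codons.
Tyr: 2 codons.
4 × 4 × 2 × 2 × 1 × 6 × 2 × 2 = 1536.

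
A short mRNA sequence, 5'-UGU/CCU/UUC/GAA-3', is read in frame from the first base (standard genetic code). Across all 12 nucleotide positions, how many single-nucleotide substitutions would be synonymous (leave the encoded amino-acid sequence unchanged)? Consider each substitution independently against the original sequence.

Codon 1 (UGU, Cys): 1 synonymous substitution.
Codon 2 (CCU, Pro): 3 synonymous substitutions.
Codon 3 (UUC, Phe): 1 synonymous substitution.
Codon 4 (GAA, Glu): 1 synonymous substitution.
Total: 1 + 3 + 1 + 1 = 6.

6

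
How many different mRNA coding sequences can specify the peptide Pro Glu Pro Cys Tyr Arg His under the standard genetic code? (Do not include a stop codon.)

Pro: 4 codons.
Glu: 2 codons.
Pro: 4 codons.
Cys: 2 codons.
Tyr: 2 codons.
Arg: 6 codons.
His: 2 codons.
4 × 2 × 4 × 2 × 2 × 6 × 2 = 1536.

1536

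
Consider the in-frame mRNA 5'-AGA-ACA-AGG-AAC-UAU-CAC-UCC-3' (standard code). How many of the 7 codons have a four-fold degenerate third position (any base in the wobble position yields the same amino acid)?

Codon 1 AGA (Arg): third position 2-fold.
Codon 2 ACA (Thr): third position 4-fold.
Codon 3 AGG (Arg): third position 2-fold.
Codon 4 AAC (Asn): third position 2-fold.
Codon 5 UAU (Tyr): third position 2-fold.
Codon 6 CAC (His): third position 2-fold.
Codon 7 UCC (Ser): third position 4-fold.
Four-fold degenerate third positions: 2.

2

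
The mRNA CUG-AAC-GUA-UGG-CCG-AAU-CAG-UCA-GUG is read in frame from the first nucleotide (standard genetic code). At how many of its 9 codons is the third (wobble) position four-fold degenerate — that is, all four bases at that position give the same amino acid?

Codon 1 CUG (Leu): third position 4-fold.
Codon 2 AAC (Asn): third position 2-fold.
Codon 3 GUA (Val): third position 4-fold.
Codon 4 UGG (Trp): third position 1-fold.
Codon 5 CCG (Pro): third position 4-fold.
Codon 6 AAU (Asn): third position 2-fold.
Codon 7 CAG (Gln): third position 2-fold.
Codon 8 UCA (Ser): third position 4-fold.
Codon 9 GUG (Val): third position 4-fold.
Four-fold degenerate third positions: 5.

5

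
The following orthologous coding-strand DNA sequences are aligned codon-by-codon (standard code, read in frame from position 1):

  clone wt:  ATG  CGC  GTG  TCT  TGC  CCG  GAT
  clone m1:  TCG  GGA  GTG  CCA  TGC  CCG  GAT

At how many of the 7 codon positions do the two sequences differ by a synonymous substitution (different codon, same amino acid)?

0

Codon 1: ATG Met / TCG Ser — nonsynonymous.
Codon 2: CGC Arg / GGA Gly — nonsynonymous.
Codon 3: GTG Val / GTG Val — identical.
Codon 4: TCT Ser / CCA Pro — nonsynonymous.
Codon 5: TGC Cys / TGC Cys — identical.
Codon 6: CCG Pro / CCG Pro — identical.
Codon 7: GAT Asp / GAT Asp — identical.
Synonymous differences: 0.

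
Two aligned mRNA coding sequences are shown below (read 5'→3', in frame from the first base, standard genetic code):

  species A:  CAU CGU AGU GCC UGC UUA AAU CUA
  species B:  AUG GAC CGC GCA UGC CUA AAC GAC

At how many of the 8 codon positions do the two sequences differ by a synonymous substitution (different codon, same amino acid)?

Codon 1: CAU His / AUG Met — nonsynonymous.
Codon 2: CGU Arg / GAC Asp — nonsynonymous.
Codon 3: AGU Ser / CGC Arg — nonsynonymous.
Codon 4: GCC Ala / GCA Ala — synonymous.
Codon 5: UGC Cys / UGC Cys — identical.
Codon 6: UUA Leu / CUA Leu — synonymous.
Codon 7: AAU Asn / AAC Asn — synonymous.
Codon 8: CUA Leu / GAC Asp — nonsynonymous.
Synonymous differences: 3.

3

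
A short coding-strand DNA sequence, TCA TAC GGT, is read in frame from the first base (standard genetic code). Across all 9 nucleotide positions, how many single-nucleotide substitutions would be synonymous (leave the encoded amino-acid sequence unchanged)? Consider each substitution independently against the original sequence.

Codon 1 (TCA, Ser): 3 synonymous substitutions.
Codon 2 (TAC, Tyr): 1 synonymous substitution.
Codon 3 (GGT, Gly): 3 synonymous substitutions.
Total: 3 + 1 + 3 = 7.

7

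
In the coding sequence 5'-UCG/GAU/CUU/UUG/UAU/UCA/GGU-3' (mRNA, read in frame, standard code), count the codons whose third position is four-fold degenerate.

Codon 1 UCG (Ser): third position 4-fold.
Codon 2 GAU (Asp): third position 2-fold.
Codon 3 CUU (Leu): third position 4-fold.
Codon 4 UUG (Leu): third position 2-fold.
Codon 5 UAU (Tyr): third position 2-fold.
Codon 6 UCA (Ser): third position 4-fold.
Codon 7 GGU (Gly): third position 4-fold.
Four-fold degenerate third positions: 4.

4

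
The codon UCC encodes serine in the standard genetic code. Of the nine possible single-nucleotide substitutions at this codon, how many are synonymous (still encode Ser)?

Position 1: none → 0 synonymous.
Position 2: none → 0 synonymous.
Position 3: UCU, UCA, UCG → 3 synonymous.
Total: 0 + 0 + 3 = 3.

3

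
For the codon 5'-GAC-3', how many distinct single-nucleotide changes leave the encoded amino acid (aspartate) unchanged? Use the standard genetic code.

Position 1: none → 0 synonymous.
Position 2: none → 0 synonymous.
Position 3: GAU → 1 synonymous.
Total: 0 + 0 + 1 = 1.

1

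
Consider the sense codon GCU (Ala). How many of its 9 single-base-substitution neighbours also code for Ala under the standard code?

3

Position 1: none → 0 synonymous.
Position 2: none → 0 synonymous.
Position 3: GCC, GCA, GCG → 3 synonymous.
Total: 0 + 0 + 3 = 3.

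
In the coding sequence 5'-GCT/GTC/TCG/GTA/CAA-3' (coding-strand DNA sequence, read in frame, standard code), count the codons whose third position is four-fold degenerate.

Codon 1 GCT (Ala): third position 4-fold.
Codon 2 GTC (Val): third position 4-fold.
Codon 3 TCG (Ser): third position 4-fold.
Codon 4 GTA (Val): third position 4-fold.
Codon 5 CAA (Gln): third position 2-fold.
Four-fold degenerate third positions: 4.

4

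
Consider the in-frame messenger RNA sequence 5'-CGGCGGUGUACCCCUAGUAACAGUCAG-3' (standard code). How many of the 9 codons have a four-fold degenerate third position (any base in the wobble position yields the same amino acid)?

Codon 1 CGG (Arg): third position 4-fold.
Codon 2 CGG (Arg): third position 4-fold.
Codon 3 UGU (Cys): third position 2-fold.
Codon 4 ACC (Thr): third position 4-fold.
Codon 5 CCU (Pro): third position 4-fold.
Codon 6 AGU (Ser): third position 2-fold.
Codon 7 AAC (Asn): third position 2-fold.
Codon 8 AGU (Ser): third position 2-fold.
Codon 9 CAG (Gln): third position 2-fold.
Four-fold degenerate third positions: 4.

4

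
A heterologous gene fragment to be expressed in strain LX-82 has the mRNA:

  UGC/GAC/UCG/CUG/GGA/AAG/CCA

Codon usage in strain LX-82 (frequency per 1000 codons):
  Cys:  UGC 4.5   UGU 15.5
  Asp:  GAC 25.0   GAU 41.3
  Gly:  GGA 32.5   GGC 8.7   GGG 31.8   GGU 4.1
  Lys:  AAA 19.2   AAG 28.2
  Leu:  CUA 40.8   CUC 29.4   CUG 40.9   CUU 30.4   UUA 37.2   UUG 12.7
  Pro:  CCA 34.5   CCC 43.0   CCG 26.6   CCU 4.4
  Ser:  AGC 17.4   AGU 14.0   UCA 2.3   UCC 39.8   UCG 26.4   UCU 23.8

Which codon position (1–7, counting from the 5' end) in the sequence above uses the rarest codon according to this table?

1

Codon 1 UGC (Cys): 4.5 per 1000.
Codon 2 GAC (Asp): 25.0 per 1000.
Codon 3 UCG (Ser): 26.4 per 1000.
Codon 4 CUG (Leu): 40.9 per 1000.
Codon 5 GGA (Gly): 32.5 per 1000.
Codon 6 AAG (Lys): 28.2 per 1000.
Codon 7 CCA (Pro): 34.5 per 1000.
Lowest frequency is 4.5 at codon 1.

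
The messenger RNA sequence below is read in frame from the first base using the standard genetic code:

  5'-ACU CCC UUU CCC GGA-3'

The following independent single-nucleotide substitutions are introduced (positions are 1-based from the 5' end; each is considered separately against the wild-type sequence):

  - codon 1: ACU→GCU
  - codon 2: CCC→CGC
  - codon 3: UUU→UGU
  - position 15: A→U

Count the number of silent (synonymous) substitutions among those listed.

1

Codon 1: ACU (Thr) → GCU (Ala) — missense.
Codon 2: CCC (Pro) → CGC (Arg) — missense.
Codon 3: UUU (Phe) → UGU (Cys) — missense.
Codon 5: GGA (Gly) → GGU (Gly) — synonymous.
Synonymous: 1 of 4.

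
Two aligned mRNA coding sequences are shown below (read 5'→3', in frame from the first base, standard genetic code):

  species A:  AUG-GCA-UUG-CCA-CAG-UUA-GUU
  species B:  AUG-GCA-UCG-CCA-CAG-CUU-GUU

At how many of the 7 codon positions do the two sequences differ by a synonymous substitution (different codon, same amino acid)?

Codon 1: AUG Met / AUG Met — identical.
Codon 2: GCA Ala / GCA Ala — identical.
Codon 3: UUG Leu / UCG Ser — nonsynonymous.
Codon 4: CCA Pro / CCA Pro — identical.
Codon 5: CAG Gln / CAG Gln — identical.
Codon 6: UUA Leu / CUU Leu — synonymous.
Codon 7: GUU Val / GUU Val — identical.
Synonymous differences: 1.

1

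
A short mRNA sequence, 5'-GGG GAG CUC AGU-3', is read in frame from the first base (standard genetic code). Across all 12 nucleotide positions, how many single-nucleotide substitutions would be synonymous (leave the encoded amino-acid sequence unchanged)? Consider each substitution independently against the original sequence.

8

Codon 1 (GGG, Gly): 3 synonymous substitutions.
Codon 2 (GAG, Glu): 1 synonymous substitution.
Codon 3 (CUC, Leu): 3 synonymous substitutions.
Codon 4 (AGU, Ser): 1 synonymous substitution.
Total: 3 + 1 + 3 + 1 = 8.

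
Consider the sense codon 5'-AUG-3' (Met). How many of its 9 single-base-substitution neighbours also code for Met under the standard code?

0

Position 1: none → 0 synonymous.
Position 2: none → 0 synonymous.
Position 3: none → 0 synonymous.
Total: 0 + 0 + 0 = 0.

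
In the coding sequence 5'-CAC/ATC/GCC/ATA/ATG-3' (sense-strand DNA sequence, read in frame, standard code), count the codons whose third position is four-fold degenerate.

Codon 1 CAC (His): third position 2-fold.
Codon 2 ATC (Ile): third position 3-fold.
Codon 3 GCC (Ala): third position 4-fold.
Codon 4 ATA (Ile): third position 3-fold.
Codon 5 ATG (Met): third position 1-fold.
Four-fold degenerate third positions: 1.

1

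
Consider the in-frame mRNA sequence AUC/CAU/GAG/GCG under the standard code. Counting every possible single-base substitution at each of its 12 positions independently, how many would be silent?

7

Codon 1 (AUC, Ile): 2 synonymous substitutions.
Codon 2 (CAU, His): 1 synonymous substitution.
Codon 3 (GAG, Glu): 1 synonymous substitution.
Codon 4 (GCG, Ala): 3 synonymous substitutions.
Total: 2 + 1 + 1 + 3 = 7.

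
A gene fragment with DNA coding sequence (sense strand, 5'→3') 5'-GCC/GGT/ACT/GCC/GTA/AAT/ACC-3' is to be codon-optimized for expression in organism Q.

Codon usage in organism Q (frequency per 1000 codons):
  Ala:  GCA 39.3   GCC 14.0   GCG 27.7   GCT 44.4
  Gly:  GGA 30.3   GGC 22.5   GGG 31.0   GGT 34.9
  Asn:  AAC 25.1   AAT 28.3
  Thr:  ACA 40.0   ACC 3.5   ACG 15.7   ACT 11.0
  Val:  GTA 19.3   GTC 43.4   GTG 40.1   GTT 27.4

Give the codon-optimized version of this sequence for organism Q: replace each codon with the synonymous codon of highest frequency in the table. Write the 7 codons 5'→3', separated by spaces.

Codon 1 (Ala): best is GCT at 44.4.
Codon 2 (Gly): best is GGT at 34.9.
Codon 3 (Thr): best is ACA at 40.0.
Codon 4 (Ala): best is GCT at 44.4.
Codon 5 (Val): best is GTC at 43.4.
Codon 6 (Asn): best is AAT at 28.3.
Codon 7 (Thr): best is ACA at 40.0.

GCT GGT ACA GCT GTC AAT ACA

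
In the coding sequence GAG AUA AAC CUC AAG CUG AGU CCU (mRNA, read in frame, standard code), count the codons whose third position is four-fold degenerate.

Codon 1 GAG (Glu): third position 2-fold.
Codon 2 AUA (Ile): third position 3-fold.
Codon 3 AAC (Asn): third position 2-fold.
Codon 4 CUC (Leu): third position 4-fold.
Codon 5 AAG (Lys): third position 2-fold.
Codon 6 CUG (Leu): third position 4-fold.
Codon 7 AGU (Ser): third position 2-fold.
Codon 8 CCU (Pro): third position 4-fold.
Four-fold degenerate third positions: 3.

3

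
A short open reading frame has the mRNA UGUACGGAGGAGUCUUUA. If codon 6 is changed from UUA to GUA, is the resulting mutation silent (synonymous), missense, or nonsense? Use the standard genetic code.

missense

Position 16 falls in codon 6: UUA → Leu.
After the substitution the codon is GUA → Val.
Leu ≠ Val, so this is a missense mutation.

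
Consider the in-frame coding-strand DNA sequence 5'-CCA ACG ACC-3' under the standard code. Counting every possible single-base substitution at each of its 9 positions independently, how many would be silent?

Codon 1 (CCA, Pro): 3 synonymous substitutions.
Codon 2 (ACG, Thr): 3 synonymous substitutions.
Codon 3 (ACC, Thr): 3 synonymous substitutions.
Total: 3 + 3 + 3 = 9.

9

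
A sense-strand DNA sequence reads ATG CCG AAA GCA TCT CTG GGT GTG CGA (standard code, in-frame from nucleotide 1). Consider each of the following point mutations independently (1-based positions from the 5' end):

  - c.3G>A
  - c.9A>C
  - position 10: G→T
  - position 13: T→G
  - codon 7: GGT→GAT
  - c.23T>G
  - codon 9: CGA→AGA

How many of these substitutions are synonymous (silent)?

Codon 1: ATG (Met) → ATA (Ile) — missense.
Codon 3: AAA (Lys) → AAC (Asn) — missense.
Codon 4: GCA (Ala) → TCA (Ser) — missense.
Codon 5: TCT (Ser) → GCT (Ala) — missense.
Codon 7: GGT (Gly) → GAT (Asp) — missense.
Codon 8: GTG (Val) → GGG (Gly) — missense.
Codon 9: CGA (Arg) → AGA (Arg) — synonymous.
Synonymous: 1 of 7.

1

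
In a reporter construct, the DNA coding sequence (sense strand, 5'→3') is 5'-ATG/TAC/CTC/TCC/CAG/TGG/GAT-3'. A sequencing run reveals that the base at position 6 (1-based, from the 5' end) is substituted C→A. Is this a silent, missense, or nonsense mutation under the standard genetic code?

nonsense

Position 6 falls in codon 2: TAC → Tyr.
After the substitution the codon is TAA → Stop.
The new codon is a stop codon, so this is a nonsense mutation.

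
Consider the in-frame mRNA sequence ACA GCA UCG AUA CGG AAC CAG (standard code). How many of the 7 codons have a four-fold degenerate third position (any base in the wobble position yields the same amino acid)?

Codon 1 ACA (Thr): third position 4-fold.
Codon 2 GCA (Ala): third position 4-fold.
Codon 3 UCG (Ser): third position 4-fold.
Codon 4 AUA (Ile): third position 3-fold.
Codon 5 CGG (Arg): third position 4-fold.
Codon 6 AAC (Asn): third position 2-fold.
Codon 7 CAG (Gln): third position 2-fold.
Four-fold degenerate third positions: 4.

4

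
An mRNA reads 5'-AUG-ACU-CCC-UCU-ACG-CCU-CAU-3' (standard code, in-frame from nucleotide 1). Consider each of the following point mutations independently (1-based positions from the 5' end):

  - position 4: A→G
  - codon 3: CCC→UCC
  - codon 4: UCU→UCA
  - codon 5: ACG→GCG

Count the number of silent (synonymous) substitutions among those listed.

1

Codon 2: ACU (Thr) → GCU (Ala) — missense.
Codon 3: CCC (Pro) → UCC (Ser) — missense.
Codon 4: UCU (Ser) → UCA (Ser) — synonymous.
Codon 5: ACG (Thr) → GCG (Ala) — missense.
Synonymous: 1 of 4.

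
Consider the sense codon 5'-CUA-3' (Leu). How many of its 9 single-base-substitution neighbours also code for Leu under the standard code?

Position 1: UUA → 1 synonymous.
Position 2: none → 0 synonymous.
Position 3: CUU, CUC, CUG → 3 synonymous.
Total: 1 + 0 + 3 = 4.

4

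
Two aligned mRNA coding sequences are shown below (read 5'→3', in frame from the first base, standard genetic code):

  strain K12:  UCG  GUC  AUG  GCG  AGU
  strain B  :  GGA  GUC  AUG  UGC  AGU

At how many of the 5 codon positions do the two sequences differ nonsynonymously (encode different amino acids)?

2

Codon 1: UCG Ser / GGA Gly — nonsynonymous.
Codon 2: GUC Val / GUC Val — identical.
Codon 3: AUG Met / AUG Met — identical.
Codon 4: GCG Ala / UGC Cys — nonsynonymous.
Codon 5: AGU Ser / AGU Ser — identical.
Nonsynonymous differences: 2.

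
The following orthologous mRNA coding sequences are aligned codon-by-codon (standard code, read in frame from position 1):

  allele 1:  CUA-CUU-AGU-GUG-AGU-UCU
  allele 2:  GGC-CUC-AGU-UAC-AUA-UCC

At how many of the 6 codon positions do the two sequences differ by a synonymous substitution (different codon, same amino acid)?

Codon 1: CUA Leu / GGC Gly — nonsynonymous.
Codon 2: CUU Leu / CUC Leu — synonymous.
Codon 3: AGU Ser / AGU Ser — identical.
Codon 4: GUG Val / UAC Tyr — nonsynonymous.
Codon 5: AGU Ser / AUA Ile — nonsynonymous.
Codon 6: UCU Ser / UCC Ser — synonymous.
Synonymous differences: 2.

2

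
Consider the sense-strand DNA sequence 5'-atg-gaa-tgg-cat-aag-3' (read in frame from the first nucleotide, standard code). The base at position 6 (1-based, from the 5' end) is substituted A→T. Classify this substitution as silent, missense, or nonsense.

Position 6 falls in codon 2: GAA → Glu.
After the substitution the codon is GAT → Asp.
Glu ≠ Asp, so this is a missense mutation.

missense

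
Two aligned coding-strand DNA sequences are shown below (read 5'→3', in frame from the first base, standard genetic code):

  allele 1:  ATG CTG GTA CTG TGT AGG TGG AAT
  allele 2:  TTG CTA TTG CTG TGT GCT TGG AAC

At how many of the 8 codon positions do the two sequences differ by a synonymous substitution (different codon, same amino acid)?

2

Codon 1: ATG Met / TTG Leu — nonsynonymous.
Codon 2: CTG Leu / CTA Leu — synonymous.
Codon 3: GTA Val / TTG Leu — nonsynonymous.
Codon 4: CTG Leu / CTG Leu — identical.
Codon 5: TGT Cys / TGT Cys — identical.
Codon 6: AGG Arg / GCT Ala — nonsynonymous.
Codon 7: TGG Trp / TGG Trp — identical.
Codon 8: AAT Asn / AAC Asn — synonymous.
Synonymous differences: 2.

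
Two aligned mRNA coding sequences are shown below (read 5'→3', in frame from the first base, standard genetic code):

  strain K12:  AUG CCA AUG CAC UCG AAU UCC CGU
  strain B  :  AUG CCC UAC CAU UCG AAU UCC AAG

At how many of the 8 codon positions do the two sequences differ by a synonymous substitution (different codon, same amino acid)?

2

Codon 1: AUG Met / AUG Met — identical.
Codon 2: CCA Pro / CCC Pro — synonymous.
Codon 3: AUG Met / UAC Tyr — nonsynonymous.
Codon 4: CAC His / CAU His — synonymous.
Codon 5: UCG Ser / UCG Ser — identical.
Codon 6: AAU Asn / AAU Asn — identical.
Codon 7: UCC Ser / UCC Ser — identical.
Codon 8: CGU Arg / AAG Lys — nonsynonymous.
Synonymous differences: 2.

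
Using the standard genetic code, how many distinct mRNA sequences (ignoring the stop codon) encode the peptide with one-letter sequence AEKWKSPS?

Ala: 4 codons.
Glu: 2 codons.
Lys: 2 codons.
Trp: 1 codon.
Lys: 2 codons.
Ser: 6 codons.
Pro: 4 codons.
Ser: 6 codons.
4 × 2 × 2 × 1 × 2 × 6 × 4 × 6 = 4608.

4608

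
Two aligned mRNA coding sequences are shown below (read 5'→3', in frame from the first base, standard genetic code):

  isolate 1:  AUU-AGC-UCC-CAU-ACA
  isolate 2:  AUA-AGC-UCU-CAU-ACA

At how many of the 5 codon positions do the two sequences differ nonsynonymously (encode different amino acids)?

Codon 1: AUU Ile / AUA Ile — synonymous.
Codon 2: AGC Ser / AGC Ser — identical.
Codon 3: UCC Ser / UCU Ser — synonymous.
Codon 4: CAU His / CAU His — identical.
Codon 5: ACA Thr / ACA Thr — identical.
Nonsynonymous differences: 0.

0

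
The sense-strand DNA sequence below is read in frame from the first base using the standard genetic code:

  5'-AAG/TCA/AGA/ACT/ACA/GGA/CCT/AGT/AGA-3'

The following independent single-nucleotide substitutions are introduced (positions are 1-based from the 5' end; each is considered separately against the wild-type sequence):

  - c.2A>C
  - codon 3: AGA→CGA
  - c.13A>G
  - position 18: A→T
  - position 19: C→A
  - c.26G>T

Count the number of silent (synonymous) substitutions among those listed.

2

Codon 1: AAG (Lys) → ACG (Thr) — missense.
Codon 3: AGA (Arg) → CGA (Arg) — synonymous.
Codon 5: ACA (Thr) → GCA (Ala) — missense.
Codon 6: GGA (Gly) → GGT (Gly) — synonymous.
Codon 7: CCT (Pro) → ACT (Thr) — missense.
Codon 9: AGA (Arg) → ATA (Ile) — missense.
Synonymous: 2 of 6.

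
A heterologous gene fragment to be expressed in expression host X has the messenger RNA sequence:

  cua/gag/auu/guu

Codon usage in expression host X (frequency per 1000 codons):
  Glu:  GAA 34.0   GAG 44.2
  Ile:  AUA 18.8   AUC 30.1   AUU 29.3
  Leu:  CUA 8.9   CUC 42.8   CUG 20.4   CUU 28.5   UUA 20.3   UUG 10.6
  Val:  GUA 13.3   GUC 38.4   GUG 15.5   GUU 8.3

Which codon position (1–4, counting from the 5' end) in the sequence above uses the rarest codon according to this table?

4

Codon 1 CUA (Leu): 8.9 per 1000.
Codon 2 GAG (Glu): 44.2 per 1000.
Codon 3 AUU (Ile): 29.3 per 1000.
Codon 4 GUU (Val): 8.3 per 1000.
Lowest frequency is 8.3 at codon 4.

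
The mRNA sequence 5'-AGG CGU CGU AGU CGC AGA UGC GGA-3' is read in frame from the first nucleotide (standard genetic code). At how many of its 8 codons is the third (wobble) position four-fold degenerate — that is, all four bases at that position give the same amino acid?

Codon 1 AGG (Arg): third position 2-fold.
Codon 2 CGU (Arg): third position 4-fold.
Codon 3 CGU (Arg): third position 4-fold.
Codon 4 AGU (Ser): third position 2-fold.
Codon 5 CGC (Arg): third position 4-fold.
Codon 6 AGA (Arg): third position 2-fold.
Codon 7 UGC (Cys): third position 2-fold.
Codon 8 GGA (Gly): third position 4-fold.
Four-fold degenerate third positions: 4.

4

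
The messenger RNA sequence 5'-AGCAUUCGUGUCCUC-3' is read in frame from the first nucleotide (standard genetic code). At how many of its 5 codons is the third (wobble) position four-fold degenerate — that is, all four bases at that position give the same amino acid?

3

Codon 1 AGC (Ser): third position 2-fold.
Codon 2 AUU (Ile): third position 3-fold.
Codon 3 CGU (Arg): third position 4-fold.
Codon 4 GUC (Val): third position 4-fold.
Codon 5 CUC (Leu): third position 4-fold.
Four-fold degenerate third positions: 3.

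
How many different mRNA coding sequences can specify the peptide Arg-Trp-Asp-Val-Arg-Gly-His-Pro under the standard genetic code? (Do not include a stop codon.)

9216

Arg: 6 codons.
Trp: 1 codon.
Asp: 2 codons.
Val: 4 codons.
Arg: 6 codons.
Gly: 4 codons.
His: 2 codons.
Pro: 4 codons.
6 × 1 × 2 × 4 × 6 × 4 × 2 × 4 = 9216.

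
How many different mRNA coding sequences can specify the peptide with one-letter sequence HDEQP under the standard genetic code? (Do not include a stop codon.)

64

His: 2 codons.
Asp: 2 codons.
Glu: 2 codons.
Gln: 2 codons.
Pro: 4 codons.
2 × 2 × 2 × 2 × 4 = 64.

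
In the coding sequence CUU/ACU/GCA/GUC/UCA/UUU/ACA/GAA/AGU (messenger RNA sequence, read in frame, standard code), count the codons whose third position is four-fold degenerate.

6

Codon 1 CUU (Leu): third position 4-fold.
Codon 2 ACU (Thr): third position 4-fold.
Codon 3 GCA (Ala): third position 4-fold.
Codon 4 GUC (Val): third position 4-fold.
Codon 5 UCA (Ser): third position 4-fold.
Codon 6 UUU (Phe): third position 2-fold.
Codon 7 ACA (Thr): third position 4-fold.
Codon 8 GAA (Glu): third position 2-fold.
Codon 9 AGU (Ser): third position 2-fold.
Four-fold degenerate third positions: 6.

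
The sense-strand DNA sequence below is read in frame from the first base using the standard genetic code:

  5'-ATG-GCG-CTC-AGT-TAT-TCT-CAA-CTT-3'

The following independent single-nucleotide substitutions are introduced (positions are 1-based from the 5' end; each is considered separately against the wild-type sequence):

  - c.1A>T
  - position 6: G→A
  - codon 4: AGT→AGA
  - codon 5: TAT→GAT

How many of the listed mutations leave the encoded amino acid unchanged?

Codon 1: ATG (Met) → TTG (Leu) — missense.
Codon 2: GCG (Ala) → GCA (Ala) — synonymous.
Codon 4: AGT (Ser) → AGA (Arg) — missense.
Codon 5: TAT (Tyr) → GAT (Asp) — missense.
Synonymous: 1 of 4.

1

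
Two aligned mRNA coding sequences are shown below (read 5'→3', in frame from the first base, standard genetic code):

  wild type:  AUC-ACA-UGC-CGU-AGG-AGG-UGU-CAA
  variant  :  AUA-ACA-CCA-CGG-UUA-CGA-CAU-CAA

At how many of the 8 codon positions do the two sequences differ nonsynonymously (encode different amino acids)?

3

Codon 1: AUC Ile / AUA Ile — synonymous.
Codon 2: ACA Thr / ACA Thr — identical.
Codon 3: UGC Cys / CCA Pro — nonsynonymous.
Codon 4: CGU Arg / CGG Arg — synonymous.
Codon 5: AGG Arg / UUA Leu — nonsynonymous.
Codon 6: AGG Arg / CGA Arg — synonymous.
Codon 7: UGU Cys / CAU His — nonsynonymous.
Codon 8: CAA Gln / CAA Gln — identical.
Nonsynonymous differences: 3.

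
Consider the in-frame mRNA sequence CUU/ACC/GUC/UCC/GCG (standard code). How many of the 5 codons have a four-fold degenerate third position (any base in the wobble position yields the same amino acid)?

Codon 1 CUU (Leu): third position 4-fold.
Codon 2 ACC (Thr): third position 4-fold.
Codon 3 GUC (Val): third position 4-fold.
Codon 4 UCC (Ser): third position 4-fold.
Codon 5 GCG (Ala): third position 4-fold.
Four-fold degenerate third positions: 5.

5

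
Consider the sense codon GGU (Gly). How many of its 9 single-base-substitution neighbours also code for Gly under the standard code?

3

Position 1: none → 0 synonymous.
Position 2: none → 0 synonymous.
Position 3: GGC, GGA, GGG → 3 synonymous.
Total: 0 + 0 + 3 = 3.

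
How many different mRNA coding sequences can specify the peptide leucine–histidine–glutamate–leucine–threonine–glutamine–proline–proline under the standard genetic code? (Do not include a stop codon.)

18432

Leu: 6 codons.
His: 2 codons.
Glu: 2 codons.
Leu: 6 codons.
Thr: 4 codons.
Gln: 2 codons.
Pro: 4 codons.
Pro: 4 codons.
6 × 2 × 2 × 6 × 4 × 2 × 4 × 4 = 18432.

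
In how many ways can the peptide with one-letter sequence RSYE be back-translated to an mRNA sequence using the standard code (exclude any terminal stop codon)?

Arg: 6 codons.
Ser: 6 codons.
Tyr: 2 codons.
Glu: 2 codons.
6 × 6 × 2 × 2 = 144.

144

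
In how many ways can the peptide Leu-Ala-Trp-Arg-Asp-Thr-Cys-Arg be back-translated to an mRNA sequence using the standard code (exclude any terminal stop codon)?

13824

Leu: 6 codons.
Ala: 4 codons.
Trp: 1 codon.
Arg: 6 codons.
Asp: 2 codons.
Thr: 4 codons.
Cys: 2 codons.
Arg: 6 codons.
6 × 4 × 1 × 6 × 2 × 4 × 2 × 6 = 13824.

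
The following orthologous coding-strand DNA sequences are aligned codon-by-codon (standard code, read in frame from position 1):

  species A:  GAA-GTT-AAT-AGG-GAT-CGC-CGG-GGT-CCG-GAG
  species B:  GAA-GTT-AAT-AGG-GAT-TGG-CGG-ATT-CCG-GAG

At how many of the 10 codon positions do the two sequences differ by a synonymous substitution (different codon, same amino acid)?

Codon 1: GAA Glu / GAA Glu — identical.
Codon 2: GTT Val / GTT Val — identical.
Codon 3: AAT Asn / AAT Asn — identical.
Codon 4: AGG Arg / AGG Arg — identical.
Codon 5: GAT Asp / GAT Asp — identical.
Codon 6: CGC Arg / TGG Trp — nonsynonymous.
Codon 7: CGG Arg / CGG Arg — identical.
Codon 8: GGT Gly / ATT Ile — nonsynonymous.
Codon 9: CCG Pro / CCG Pro — identical.
Codon 10: GAG Glu / GAG Glu — identical.
Synonymous differences: 0.

0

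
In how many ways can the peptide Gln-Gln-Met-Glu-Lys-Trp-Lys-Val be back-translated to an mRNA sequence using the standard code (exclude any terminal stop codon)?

128

Gln: 2 codons.
Gln: 2 codons.
Met: 1 codon.
Glu: 2 codons.
Lys: 2 codons.
Trp: 1 codon.
Lys: 2 codons.
Val: 4 codons.
2 × 2 × 1 × 2 × 2 × 1 × 2 × 4 = 128.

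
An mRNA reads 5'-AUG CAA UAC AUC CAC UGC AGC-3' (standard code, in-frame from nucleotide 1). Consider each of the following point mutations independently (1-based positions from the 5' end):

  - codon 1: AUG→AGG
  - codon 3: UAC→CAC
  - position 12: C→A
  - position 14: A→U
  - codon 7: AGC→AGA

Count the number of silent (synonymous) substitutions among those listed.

Codon 1: AUG (Met) → AGG (Arg) — missense.
Codon 3: UAC (Tyr) → CAC (His) — missense.
Codon 4: AUC (Ile) → AUA (Ile) — synonymous.
Codon 5: CAC (His) → CUC (Leu) — missense.
Codon 7: AGC (Ser) → AGA (Arg) — missense.
Synonymous: 1 of 5.

1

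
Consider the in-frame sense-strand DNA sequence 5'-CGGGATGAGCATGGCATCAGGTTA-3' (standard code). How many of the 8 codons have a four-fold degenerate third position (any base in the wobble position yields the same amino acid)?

Codon 1 CGG (Arg): third position 4-fold.
Codon 2 GAT (Asp): third position 2-fold.
Codon 3 GAG (Glu): third position 2-fold.
Codon 4 CAT (His): third position 2-fold.
Codon 5 GGC (Gly): third position 4-fold.
Codon 6 ATC (Ile): third position 3-fold.
Codon 7 AGG (Arg): third position 2-fold.
Codon 8 TTA (Leu): third position 2-fold.
Four-fold degenerate third positions: 2.

2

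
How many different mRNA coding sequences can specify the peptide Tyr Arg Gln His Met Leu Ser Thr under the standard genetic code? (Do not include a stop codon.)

6912

Tyr: 2 codons.
Arg: 6 codons.
Gln: 2 codons.
His: 2 codons.
Met: 1 codon.
Leu: 6 codons.
Ser: 6 codons.
Thr: 4 codons.
2 × 6 × 2 × 2 × 1 × 6 × 6 × 4 = 6912.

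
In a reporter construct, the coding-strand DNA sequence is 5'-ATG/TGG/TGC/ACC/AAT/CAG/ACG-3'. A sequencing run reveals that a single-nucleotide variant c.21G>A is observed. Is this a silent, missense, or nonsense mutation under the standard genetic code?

silent

Position 21 falls in codon 7: ACG → Thr.
After the substitution the codon is ACA → Thr.
Both encode Thr, so the change is synonymous.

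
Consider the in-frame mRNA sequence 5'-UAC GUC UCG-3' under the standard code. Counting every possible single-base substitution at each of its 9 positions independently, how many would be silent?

Codon 1 (UAC, Tyr): 1 synonymous substitution.
Codon 2 (GUC, Val): 3 synonymous substitutions.
Codon 3 (UCG, Ser): 3 synonymous substitutions.
Total: 1 + 3 + 3 = 7.

7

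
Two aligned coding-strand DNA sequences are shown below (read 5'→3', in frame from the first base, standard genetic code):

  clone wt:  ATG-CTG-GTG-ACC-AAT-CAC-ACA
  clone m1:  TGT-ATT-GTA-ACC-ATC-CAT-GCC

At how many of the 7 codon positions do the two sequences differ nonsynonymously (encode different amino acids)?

Codon 1: ATG Met / TGT Cys — nonsynonymous.
Codon 2: CTG Leu / ATT Ile — nonsynonymous.
Codon 3: GTG Val / GTA Val — synonymous.
Codon 4: ACC Thr / ACC Thr — identical.
Codon 5: AAT Asn / ATC Ile — nonsynonymous.
Codon 6: CAC His / CAT His — synonymous.
Codon 7: ACA Thr / GCC Ala — nonsynonymous.
Nonsynonymous differences: 4.

4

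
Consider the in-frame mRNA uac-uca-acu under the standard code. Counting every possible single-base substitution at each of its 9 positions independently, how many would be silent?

Codon 1 (UAC, Tyr): 1 synonymous substitution.
Codon 2 (UCA, Ser): 3 synonymous substitutions.
Codon 3 (ACU, Thr): 3 synonymous substitutions.
Total: 1 + 3 + 3 = 7.

7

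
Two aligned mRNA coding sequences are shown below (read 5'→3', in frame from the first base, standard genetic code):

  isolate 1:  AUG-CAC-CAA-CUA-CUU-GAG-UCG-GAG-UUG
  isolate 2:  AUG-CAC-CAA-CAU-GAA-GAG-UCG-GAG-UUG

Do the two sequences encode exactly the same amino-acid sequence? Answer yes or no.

no

Codon 1: AUG Met / AUG Met — identical.
Codon 2: CAC His / CAC His — identical.
Codon 3: CAA Gln / CAA Gln — identical.
Codon 4: CUA Leu / CAU His — nonsynonymous.
Codon 5: CUU Leu / GAA Glu — nonsynonymous.
Codon 6: GAG Glu / GAG Glu — identical.
Codon 7: UCG Ser / UCG Ser — identical.
Codon 8: GAG Glu / GAG Glu — identical.
Codon 9: UUG Leu / UUG Leu — identical.
Nonsynonymous differences: 2 → different protein.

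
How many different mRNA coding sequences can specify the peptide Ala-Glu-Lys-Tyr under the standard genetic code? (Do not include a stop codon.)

Ala: 4 codons.
Glu: 2 codons.
Lys: 2 codons.
Tyr: 2 codons.
4 × 2 × 2 × 2 = 32.

32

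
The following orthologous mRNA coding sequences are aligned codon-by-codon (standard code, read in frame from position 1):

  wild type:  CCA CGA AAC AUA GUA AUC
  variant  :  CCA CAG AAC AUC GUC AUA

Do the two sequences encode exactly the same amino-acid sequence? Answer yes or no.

no

Codon 1: CCA Pro / CCA Pro — identical.
Codon 2: CGA Arg / CAG Gln — nonsynonymous.
Codon 3: AAC Asn / AAC Asn — identical.
Codon 4: AUA Ile / AUC Ile — synonymous.
Codon 5: GUA Val / GUC Val — synonymous.
Codon 6: AUC Ile / AUA Ile — synonymous.
Nonsynonymous differences: 1 → different protein.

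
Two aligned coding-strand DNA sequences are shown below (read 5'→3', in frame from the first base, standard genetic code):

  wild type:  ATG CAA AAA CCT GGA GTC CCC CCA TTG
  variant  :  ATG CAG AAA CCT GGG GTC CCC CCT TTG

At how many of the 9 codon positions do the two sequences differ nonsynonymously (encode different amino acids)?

Codon 1: ATG Met / ATG Met — identical.
Codon 2: CAA Gln / CAG Gln — synonymous.
Codon 3: AAA Lys / AAA Lys — identical.
Codon 4: CCT Pro / CCT Pro — identical.
Codon 5: GGA Gly / GGG Gly — synonymous.
Codon 6: GTC Val / GTC Val — identical.
Codon 7: CCC Pro / CCC Pro — identical.
Codon 8: CCA Pro / CCT Pro — synonymous.
Codon 9: TTG Leu / TTG Leu — identical.
Nonsynonymous differences: 0.

0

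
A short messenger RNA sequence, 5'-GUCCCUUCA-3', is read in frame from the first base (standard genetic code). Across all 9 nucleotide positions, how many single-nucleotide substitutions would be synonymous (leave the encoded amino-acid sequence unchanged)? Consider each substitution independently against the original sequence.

9

Codon 1 (GUC, Val): 3 synonymous substitutions.
Codon 2 (CCU, Pro): 3 synonymous substitutions.
Codon 3 (UCA, Ser): 3 synonymous substitutions.
Total: 3 + 3 + 3 = 9.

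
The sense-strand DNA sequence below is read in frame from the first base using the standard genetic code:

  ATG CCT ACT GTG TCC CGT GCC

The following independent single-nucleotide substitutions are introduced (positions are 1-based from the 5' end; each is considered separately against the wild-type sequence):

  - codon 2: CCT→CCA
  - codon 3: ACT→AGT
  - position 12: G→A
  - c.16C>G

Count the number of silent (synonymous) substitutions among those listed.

Codon 2: CCT (Pro) → CCA (Pro) — synonymous.
Codon 3: ACT (Thr) → AGT (Ser) — missense.
Codon 4: GTG (Val) → GTA (Val) — synonymous.
Codon 6: CGT (Arg) → GGT (Gly) — missense.
Synonymous: 2 of 4.

2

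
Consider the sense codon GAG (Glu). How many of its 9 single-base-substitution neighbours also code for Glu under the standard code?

1

Position 1: none → 0 synonymous.
Position 2: none → 0 synonymous.
Position 3: GAA → 1 synonymous.
Total: 0 + 0 + 1 = 1.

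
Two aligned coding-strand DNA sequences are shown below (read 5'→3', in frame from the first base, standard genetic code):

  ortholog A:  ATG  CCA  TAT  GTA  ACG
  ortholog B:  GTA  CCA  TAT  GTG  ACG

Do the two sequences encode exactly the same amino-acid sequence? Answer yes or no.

Codon 1: ATG Met / GTA Val — nonsynonymous.
Codon 2: CCA Pro / CCA Pro — identical.
Codon 3: TAT Tyr / TAT Tyr — identical.
Codon 4: GTA Val / GTG Val — synonymous.
Codon 5: ACG Thr / ACG Thr — identical.
Nonsynonymous differences: 1 → different protein.

no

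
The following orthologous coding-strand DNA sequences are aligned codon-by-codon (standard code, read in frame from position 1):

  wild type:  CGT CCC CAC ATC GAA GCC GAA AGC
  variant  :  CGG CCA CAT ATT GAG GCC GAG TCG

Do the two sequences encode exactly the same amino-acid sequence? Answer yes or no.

Codon 1: CGT Arg / CGG Arg — synonymous.
Codon 2: CCC Pro / CCA Pro — synonymous.
Codon 3: CAC His / CAT His — synonymous.
Codon 4: ATC Ile / ATT Ile — synonymous.
Codon 5: GAA Glu / GAG Glu — synonymous.
Codon 6: GCC Ala / GCC Ala — identical.
Codon 7: GAA Glu / GAG Glu — synonymous.
Codon 8: AGC Ser / TCG Ser — synonymous.
Nonsynonymous differences: 0 → same protein.

yes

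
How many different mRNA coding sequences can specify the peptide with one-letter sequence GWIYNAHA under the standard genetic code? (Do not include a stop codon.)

Gly: 4 codons.
Trp: 1 codon.
Ile: 3 codons.
Tyr: 2 codons.
Asn: 2 codons.
Ala: 4 codons.
His: 2 codons.
Ala: 4 codons.
4 × 1 × 3 × 2 × 2 × 4 × 2 × 4 = 1536.

1536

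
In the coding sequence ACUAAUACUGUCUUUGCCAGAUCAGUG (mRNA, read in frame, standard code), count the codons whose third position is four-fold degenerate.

6

Codon 1 ACU (Thr): third position 4-fold.
Codon 2 AAU (Asn): third position 2-fold.
Codon 3 ACU (Thr): third position 4-fold.
Codon 4 GUC (Val): third position 4-fold.
Codon 5 UUU (Phe): third position 2-fold.
Codon 6 GCC (Ala): third position 4-fold.
Codon 7 AGA (Arg): third position 2-fold.
Codon 8 UCA (Ser): third position 4-fold.
Codon 9 GUG (Val): third position 4-fold.
Four-fold degenerate third positions: 6.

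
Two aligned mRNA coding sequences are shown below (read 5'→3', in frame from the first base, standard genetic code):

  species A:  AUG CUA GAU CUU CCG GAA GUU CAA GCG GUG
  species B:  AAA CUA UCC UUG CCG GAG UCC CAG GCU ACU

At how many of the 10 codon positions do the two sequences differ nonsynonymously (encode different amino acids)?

Codon 1: AUG Met / AAA Lys — nonsynonymous.
Codon 2: CUA Leu / CUA Leu — identical.
Codon 3: GAU Asp / UCC Ser — nonsynonymous.
Codon 4: CUU Leu / UUG Leu — synonymous.
Codon 5: CCG Pro / CCG Pro — identical.
Codon 6: GAA Glu / GAG Glu — synonymous.
Codon 7: GUU Val / UCC Ser — nonsynonymous.
Codon 8: CAA Gln / CAG Gln — synonymous.
Codon 9: GCG Ala / GCU Ala — synonymous.
Codon 10: GUG Val / ACU Thr — nonsynonymous.
Nonsynonymous differences: 4.

4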